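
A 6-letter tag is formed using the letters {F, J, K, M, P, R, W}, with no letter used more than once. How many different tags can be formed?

5040

With no repetition, fill the 6 letters in order: 7 choices, then 6, down to 2.
7 × 6 × 5 × 4 × 3 × 2 = 5040.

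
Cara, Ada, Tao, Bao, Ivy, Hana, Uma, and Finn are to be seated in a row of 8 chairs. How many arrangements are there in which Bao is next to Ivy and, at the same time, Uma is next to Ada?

Treat {Bao,Ivy} as one block (2 orders) and {Uma,Ada} as another (2 orders).
That leaves 6 units to arrange: 2 × 2 × 6! = 4 × 720 = 2880.

2880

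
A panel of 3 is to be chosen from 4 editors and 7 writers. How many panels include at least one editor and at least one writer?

With no constraint there are C(11,3) = 165 possible selections.
Selections missing a whole group: no editors → C(7,3) = 35; no writers → C(4,3) = 4.
Both groups omitted at once is impossible, so 165 − 39 = 126.

126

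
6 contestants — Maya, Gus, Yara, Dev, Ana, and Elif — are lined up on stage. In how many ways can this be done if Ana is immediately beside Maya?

Place the 4 others and the Ana-Maya pair as 5 objects in a line; the pair has 2 internal arrangements.
So the count is 2·(5)! = 240.

240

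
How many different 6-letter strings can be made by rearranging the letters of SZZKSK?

SZZKSK has 6 letters with K appearing twice, S appearing twice, and Z appearing twice.
Dividing 6! = 720 by 2!·2!·2! = 8 for the repeated letters gives 90.

90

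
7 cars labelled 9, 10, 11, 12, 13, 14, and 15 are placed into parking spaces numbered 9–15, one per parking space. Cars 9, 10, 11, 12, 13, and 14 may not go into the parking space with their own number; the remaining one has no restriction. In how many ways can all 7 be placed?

Let Aᵢ (for 9 ≤ i ≤ 14) be the placements that put car i in its forbidden parking space. Any j of these fix j positions, leaving (7−j)! ways to fill the rest, and there are C(6,j) ways to pick which j.
By inclusion–exclusion, the number of valid placements is Σ_{j=0}^{6} (−1)^j C(6,j)·(7−j)!.
Computing: 5040 − 4320 + 1800 − 480 + 90 − 12 + 1 = 2119.

2119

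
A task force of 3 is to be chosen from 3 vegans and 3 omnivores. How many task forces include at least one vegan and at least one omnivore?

18

Total 3-person selections from all 6: C(6,3) = 20.
Subtract selections that omit an entire group: no vegans → C(3,3) = 1; no omnivores → C(3,3) = 1.
Both groups omitted at once is impossible, so 20 − 2 = 18.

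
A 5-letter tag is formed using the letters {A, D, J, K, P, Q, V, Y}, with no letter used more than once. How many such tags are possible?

With no repetition, fill the 5 letters in order: 8 choices, then 7, down to 4.
8 × 7 × 6 × 5 × 4 = 6720.

6720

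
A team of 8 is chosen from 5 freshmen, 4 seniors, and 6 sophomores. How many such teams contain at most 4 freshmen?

6315

Split by how many freshmen are chosen (0 through 4).
Sum: C(5,0)·C(10,8) + C(5,1)·C(10,7) + C(5,2)·C(10,6) + C(5,3)·C(10,5) + C(5,4)·C(10,4) = 45 + 600 + 2100 + 2520 + 1050 = 6315.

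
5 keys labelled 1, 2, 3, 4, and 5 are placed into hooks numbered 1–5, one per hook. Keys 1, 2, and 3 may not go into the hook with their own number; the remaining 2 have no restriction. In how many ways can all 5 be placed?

64

Let Aᵢ (for i ∈ {1, 2, 3}) be the placements that put key i in its forbidden hook. Any j of these fix j positions, leaving (5−j)! ways to fill the rest, and there are C(3,j) ways to pick which j.
By inclusion–exclusion, the number of valid placements is Σ_{j=0}^{3} (−1)^j C(3,j)·(5−j)!.
Computing: 120 − 72 + 18 − 2 = 64.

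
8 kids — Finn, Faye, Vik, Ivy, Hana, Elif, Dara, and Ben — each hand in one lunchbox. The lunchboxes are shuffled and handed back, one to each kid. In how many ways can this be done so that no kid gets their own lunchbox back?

14833

Count assignments avoiding every fixed point. For any j of the 8 kids fixed to their own lunchbox, the other 8−j can be arranged in (8−j)! ways.
By inclusion–exclusion this is Σ_{j=0}^{8} (−1)^j C(8,j)·(8−j)!.
Computing: 40320 − 40320 + 20160 − 6720 + 1680 − 336 + 56 − 8 + 1 = 14833.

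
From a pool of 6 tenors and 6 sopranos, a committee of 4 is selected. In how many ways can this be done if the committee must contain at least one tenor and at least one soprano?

Unrestricted: C(12,4) = 495 ways to pick any 4 of the 12.
Subtract selections that omit an entire group: no tenors → C(6,4) = 15; no sopranos → C(6,4) = 15.
Both groups omitted at once is impossible, so 495 − 30 = 465.

465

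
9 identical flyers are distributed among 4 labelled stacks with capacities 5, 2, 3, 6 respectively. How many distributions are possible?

Ignoring the caps, the number of non-negative solutions to x_1+…+x_4 = 9 is C(12,3) = 220.
Subtract solutions that violate a single cap (substitute x_i' = x_i − (cap_i+1)): x_1 ≥ 6 gives C(6,3) = 20; x_2 ≥ 3 gives C(9,3) = 84; x_3 ≥ 4 gives C(8,3) = 56; x_4 ≥ 7 gives C(5,3) = 10. Together 170.
Add back pairs where two caps are both exceeded: 1 + 0 + 0 + 10 + 0 + 0 = 11.
By inclusion–exclusion the count is 220 − 170 + 11 = 61.

61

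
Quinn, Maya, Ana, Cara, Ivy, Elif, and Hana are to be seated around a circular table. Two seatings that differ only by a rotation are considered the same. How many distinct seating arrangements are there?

Around a circle, 7 distinct people have 7!/7 = (6)! = 720 rotationally distinct seatings.

720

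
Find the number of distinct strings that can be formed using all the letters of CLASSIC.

Letter multiplicities in CLASSIC: A×1, C×2, I×1, L×1, S×2.
So there are 7! / (2!·2!) = 1260 distinguishable arrangements.

1260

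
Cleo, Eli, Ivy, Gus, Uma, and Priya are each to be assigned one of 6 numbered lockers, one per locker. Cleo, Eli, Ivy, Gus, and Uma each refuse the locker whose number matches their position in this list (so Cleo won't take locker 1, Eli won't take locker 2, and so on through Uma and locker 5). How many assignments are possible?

309

Let Aᵢ (for 1 ≤ i ≤ 5) be the placements that put person i in their forbidden locker. Any j of these fix j positions, leaving (6−j)! ways to fill the rest, and there are C(5,j) ways to pick which j.
By inclusion–exclusion, the number of valid placements is Σ_{j=0}^{5} (−1)^j C(5,j)·(6−j)!.
Computing: 720 − 600 + 240 − 60 + 10 − 1 = 309.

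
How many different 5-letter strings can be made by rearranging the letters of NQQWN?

30

NQQWN has 5 letters with N appearing twice and Q appearing twice.
Dividing 5! = 120 by 2!·2! = 4 for the repeated letters gives 30.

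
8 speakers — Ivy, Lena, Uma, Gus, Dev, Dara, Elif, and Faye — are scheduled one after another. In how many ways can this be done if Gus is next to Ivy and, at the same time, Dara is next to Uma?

2880

Treat {Gus,Ivy} as one block (2 orders) and {Dara,Uma} as another (2 orders).
That leaves 6 units to arrange: 2 × 2 × 6! = 4 × 720 = 2880.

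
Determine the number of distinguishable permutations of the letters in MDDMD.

The 5 letters of MDDMD have repeats: D appearing 3 times and M appearing twice.
The number of distinct arrangements is 5!/(3!·2!) = 120/12 = 10.

10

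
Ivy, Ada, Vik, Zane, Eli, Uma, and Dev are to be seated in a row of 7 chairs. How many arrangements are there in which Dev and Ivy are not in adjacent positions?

3600

Of the 7! = 5040 arrangements, those with Dev and Ivy adjacent number 2 × 6! = 1440 (treat the pair as a block with 2 internal orders).
So 5040 − 1440 = 3600 arrangements keep them apart.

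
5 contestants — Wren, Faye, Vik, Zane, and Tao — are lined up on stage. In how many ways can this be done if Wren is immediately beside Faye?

48

Glue Wren and Faye into one block (2 internal orders), leaving 4 units to arrange in a row.
That gives 2 × 4! = 2 × 24 = 48.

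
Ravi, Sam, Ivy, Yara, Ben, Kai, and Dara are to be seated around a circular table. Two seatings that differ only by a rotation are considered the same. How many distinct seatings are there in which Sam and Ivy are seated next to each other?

240

Glue Sam and Ivy into a block (2 internal orders). Seating 6 units around a circle gives (5)! arrangements.
So 2 × (5)! = 2 × 120 = 240.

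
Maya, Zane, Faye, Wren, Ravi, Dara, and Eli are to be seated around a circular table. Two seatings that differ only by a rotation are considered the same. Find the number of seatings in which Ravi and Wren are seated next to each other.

240

Treat {Ravi, Wren} as one unit (2 internal orders) and seat the resulting 6 units around the table: (5)! circular arrangements.
So 2 × (5)! = 2 × 120 = 240.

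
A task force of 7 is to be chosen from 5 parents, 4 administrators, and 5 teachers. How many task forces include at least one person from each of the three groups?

Total 7-person selections from all 14: C(14,7) = 3432.
Subtract selections that omit an entire group: no parents → C(9,7) = 36; no administrators → C(10,7) = 120; no teachers → C(9,7) = 36.
Add back selections omitting two groups (i.e. drawn from a single group): C(5,7) + C(4,7) + C(5,7) = 0.
By inclusion–exclusion: 3432 − 192 + 0 = 3240.

3240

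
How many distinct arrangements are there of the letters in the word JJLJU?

Letter multiplicities in JJLJU: J×3, L×1, U×1.
The number of distinct arrangements is 5!/(3!) = 120/6 = 20.

20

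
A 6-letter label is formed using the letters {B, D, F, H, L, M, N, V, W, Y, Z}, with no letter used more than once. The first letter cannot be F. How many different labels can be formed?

The first letter has 11−1 = 10 choices (anything except F).
The remaining 5 letters are filled from the other 10 symbols without repetition: 10 × 9 × 8 × 7 × 6 = 30240.
Total: 10 × 30240 = 302400.

302400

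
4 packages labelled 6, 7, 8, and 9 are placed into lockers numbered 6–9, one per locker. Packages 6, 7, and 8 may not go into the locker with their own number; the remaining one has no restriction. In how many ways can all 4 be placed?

11

Let Aᵢ (for i ∈ {6, 7, 8}) be the placements that put package i in its forbidden locker. Any j of these fix j positions, leaving (4−j)! ways to fill the rest, and there are C(3,j) ways to pick which j.
By inclusion–exclusion, the number of valid placements is Σ_{j=0}^{3} (−1)^j C(3,j)·(4−j)!.
Computing: 24 − 18 + 6 − 1 = 11.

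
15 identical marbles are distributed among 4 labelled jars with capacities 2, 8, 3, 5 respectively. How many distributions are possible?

Without the upper bounds there are C(18,3) = 816 ways to split 15 among 4 jars.
Subtract solutions that violate a single cap (substitute x_i' = x_i − (cap_i+1)): x_1 ≥ 3 gives C(15,3) = 455; x_2 ≥ 9 gives C(9,3) = 84; x_3 ≥ 4 gives C(14,3) = 364; x_4 ≥ 6 gives C(12,3) = 220. Together 1123.
Add back pairs where two caps are both exceeded: 20 + 165 + 84 + 10 + 1 + 56 = 336.
Subtract triples: 0 + 0 + 10 + 0 = 10.
By inclusion–exclusion the count is 816 − 1123 + 336 − 10 = 19.

19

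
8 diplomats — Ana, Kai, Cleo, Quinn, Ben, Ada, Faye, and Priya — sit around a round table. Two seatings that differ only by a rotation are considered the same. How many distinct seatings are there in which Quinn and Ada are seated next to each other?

1440

Treat {Quinn, Ada} as one unit (2 internal orders) and seat the resulting 7 units around the table: (6)! circular arrangements.
So 2 × (6)! = 2 × 720 = 1440.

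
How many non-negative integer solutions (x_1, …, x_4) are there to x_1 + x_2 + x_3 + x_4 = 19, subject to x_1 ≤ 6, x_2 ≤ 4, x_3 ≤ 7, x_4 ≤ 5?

Ignoring the caps, the number of non-negative solutions to x_1+…+x_4 = 19 is C(22,3) = 1540.
Subtract solutions that violate a single cap (substitute x_i' = x_i − (cap_i+1)): x_1 ≥ 7 gives C(15,3) = 455; x_2 ≥ 5 gives C(17,3) = 680; x_3 ≥ 8 gives C(14,3) = 364; x_4 ≥ 6 gives C(16,3) = 560. Together 2059.
Add back pairs where two caps are both exceeded: 120 + 35 + 84 + 84 + 165 + 56 = 544.
Subtract triples: 0 + 4 + 0 + 1 = 5.
By inclusion–exclusion the count is 1540 − 2059 + 544 − 5 = 20.

20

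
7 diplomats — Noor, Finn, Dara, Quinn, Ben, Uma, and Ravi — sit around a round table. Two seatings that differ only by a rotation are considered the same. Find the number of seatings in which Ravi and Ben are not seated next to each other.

Without the restriction there are (6)! = 720 seatings.
Seatings with Ravi beside Ben: treat them as a block with 2 internal orders, giving 2 × (5)! = 240.
Subtracting, 720 − 240 = 480.

480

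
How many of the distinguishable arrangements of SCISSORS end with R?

210

Fix R in the last position and arrange the remaining 7 letters.
Those 7 letters have S appearing 4 times, giving (7)!/(4!) = 210.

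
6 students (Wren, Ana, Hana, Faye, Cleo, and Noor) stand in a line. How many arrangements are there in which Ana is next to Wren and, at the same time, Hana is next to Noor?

96

Treat {Ana,Wren} as one block (2 orders) and {Hana,Noor} as another (2 orders).
That leaves 4 units to arrange: 2 × 2 × 4! = 4 × 24 = 96.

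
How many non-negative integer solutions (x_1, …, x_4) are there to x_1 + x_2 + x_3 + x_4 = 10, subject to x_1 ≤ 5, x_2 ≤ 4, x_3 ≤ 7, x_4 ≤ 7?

Without the upper bounds there are C(13,3) = 286 ways to split 10 among 4 variables.
Subtract solutions that violate a single cap (substitute x_i' = x_i − (cap_i+1)): x_1 ≥ 6 gives C(7,3) = 35; x_2 ≥ 5 gives C(8,3) = 56; x_3 ≥ 8 gives C(5,3) = 10; x_4 ≥ 8 gives C(5,3) = 10. Together 111.
No two caps can be exceeded simultaneously, so the pair terms are all 0.
By inclusion–exclusion the count is 286 − 111 + 0 = 175.

175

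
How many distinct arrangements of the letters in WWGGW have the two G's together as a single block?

4

Treat the 2 copies of G as a single block. The multiset to arrange is then {GG, W, W, W}, 4 items in all.
That gives (4)!/(3!) = 4 arrangements.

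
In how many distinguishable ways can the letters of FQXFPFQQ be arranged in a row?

The 8 letters of FQXFPFQQ have repeats: F appearing 3 times and Q appearing 3 times.
Dividing 8! = 40320 by 3!·3! = 36 for the repeated letters gives 1120.

1120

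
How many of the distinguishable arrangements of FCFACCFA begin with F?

Fix F in the first position and arrange the remaining 7 letters.
Those 7 letters have A appearing twice, C appearing 3 times, and F appearing twice, giving (7)!/(3!·2!·2!) = 210.

210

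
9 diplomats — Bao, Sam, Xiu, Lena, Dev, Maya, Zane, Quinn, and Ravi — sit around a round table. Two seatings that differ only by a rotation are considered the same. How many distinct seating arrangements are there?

Around a circle, 9 distinct people have 9!/9 = (8)! = 40320 rotationally distinct seatings.

40320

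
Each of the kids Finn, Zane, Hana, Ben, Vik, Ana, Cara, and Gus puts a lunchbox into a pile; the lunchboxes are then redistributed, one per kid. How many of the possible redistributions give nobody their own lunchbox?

This is the derangement count D_8: permutations of 8 items with no fixed point.
By inclusion–exclusion this is Σ_{j=0}^{8} (−1)^j C(8,j)·(8−j)!.
Computing: 40320 − 40320 + 20160 − 6720 + 1680 − 336 + 56 − 8 + 1 = 14833.

14833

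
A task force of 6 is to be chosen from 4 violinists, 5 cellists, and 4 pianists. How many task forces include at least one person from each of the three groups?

1520

Total 6-person selections from all 13: C(13,6) = 1716.
Subtract selections that omit an entire group: no violinists → C(9,6) = 84; no cellists → C(8,6) = 28; no pianists → C(9,6) = 84.
Add back selections omitting two groups (i.e. drawn from a single group): C(4,6) + C(5,6) + C(4,6) = 0.
By inclusion–exclusion: 1716 − 196 + 0 = 1520.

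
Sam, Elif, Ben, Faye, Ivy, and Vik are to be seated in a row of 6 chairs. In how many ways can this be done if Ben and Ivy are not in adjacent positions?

Of the 6! = 720 arrangements, those with Ben and Ivy adjacent number 2 × 5! = 240 (treat the pair as a block with 2 internal orders).
Complementary counting: 720 − 240 = 480.

480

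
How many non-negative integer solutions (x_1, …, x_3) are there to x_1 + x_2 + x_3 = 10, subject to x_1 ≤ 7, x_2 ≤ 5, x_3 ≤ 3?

By stars and bars, unrestricted non-negative solutions to x_1+…+x_3 = 10 number C(10+2,2) = 66.
Subtract solutions that violate a single cap (substitute x_i' = x_i − (cap_i+1)): x_1 ≥ 8 gives C(4,2) = 6; x_2 ≥ 6 gives C(6,2) = 15; x_3 ≥ 4 gives C(8,2) = 28. Together 49.
Add back pairs where two caps are both exceeded: 0 + 0 + 1 = 1.
By inclusion–exclusion the count is 66 − 49 + 1 = 18.

18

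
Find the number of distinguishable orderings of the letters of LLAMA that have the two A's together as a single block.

Treat the 2 copies of A as a single block. The multiset to arrange is then {AA, L, L, M}, 4 items in all.
That gives (4)!/(2!) = 12 arrangements.

12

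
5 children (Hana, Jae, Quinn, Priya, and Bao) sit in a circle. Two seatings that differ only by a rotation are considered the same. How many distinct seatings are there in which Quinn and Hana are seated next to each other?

Glue Quinn and Hana into a block (2 internal orders). Seating 4 units around a circle gives (3)! arrangements.
So 2 × (3)! = 2 × 6 = 12.

12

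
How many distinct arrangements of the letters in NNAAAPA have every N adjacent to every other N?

30

Treat the 2 copies of N as a single block. The multiset to arrange is then {NN, A, A, A, A, P}, 6 items in all.
That gives (6)!/(4!) = 30 arrangements.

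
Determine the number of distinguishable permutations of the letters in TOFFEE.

180

The 6 letters of TOFFEE have repeats: E appearing twice and F appearing twice.
Dividing 6! = 720 by 2!·2! = 4 for the repeated letters gives 180.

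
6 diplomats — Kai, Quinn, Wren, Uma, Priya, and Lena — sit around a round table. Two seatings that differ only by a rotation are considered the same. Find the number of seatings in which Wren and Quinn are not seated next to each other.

72

Without the restriction there are (5)! = 120 seatings.
Seatings with Wren beside Quinn: treat them as a block with 2 internal orders, giving 2 × (4)! = 48.
Subtracting, 120 − 48 = 72.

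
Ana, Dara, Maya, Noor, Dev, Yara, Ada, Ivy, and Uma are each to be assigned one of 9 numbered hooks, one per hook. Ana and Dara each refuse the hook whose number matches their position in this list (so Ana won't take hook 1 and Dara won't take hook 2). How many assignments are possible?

287280

Let Aᵢ (for i ∈ {1, 2}) be the placements that put person i in their forbidden hook. Any j of these fix j positions, leaving (9−j)! ways to fill the rest, and there are C(2,j) ways to pick which j.
By inclusion–exclusion, the number of valid placements is Σ_{j=0}^{2} (−1)^j C(2,j)·(9−j)!.
Computing: 362880 − 80640 + 5040 = 287280.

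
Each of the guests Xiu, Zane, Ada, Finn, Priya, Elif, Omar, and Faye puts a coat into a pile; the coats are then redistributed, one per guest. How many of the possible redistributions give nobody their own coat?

14833

Let Aᵢ be the assignments in which guest i gets their own coat. We want the size of the complement of A₁∪…∪A_8.
By inclusion–exclusion this is Σ_{j=0}^{8} (−1)^j C(8,j)·(8−j)!.
Computing: 40320 − 40320 + 20160 − 6720 + 1680 − 336 + 56 − 8 + 1 = 14833.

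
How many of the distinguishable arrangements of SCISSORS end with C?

210

Fix C in the last position and arrange the remaining 7 letters.
Those 7 letters have S appearing 4 times, giving (7)!/(4!) = 210.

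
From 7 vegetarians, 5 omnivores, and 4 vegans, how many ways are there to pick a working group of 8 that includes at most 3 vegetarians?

6435

Split by how many vegetarians are chosen (0 through 3).
Sum: C(7,0)·C(9,8) + C(7,1)·C(9,7) + C(7,2)·C(9,6) + C(7,3)·C(9,5) = 9 + 252 + 1764 + 4410 = 6435.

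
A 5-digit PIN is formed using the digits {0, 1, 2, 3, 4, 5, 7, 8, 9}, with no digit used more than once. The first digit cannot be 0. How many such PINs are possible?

13440

The first digit has 9−1 = 8 choices (anything except 0).
The remaining 4 digits are filled from the other 8 symbols without repetition: 8 × 7 × 6 × 5 = 1680.
Total: 8 × 1680 = 13440.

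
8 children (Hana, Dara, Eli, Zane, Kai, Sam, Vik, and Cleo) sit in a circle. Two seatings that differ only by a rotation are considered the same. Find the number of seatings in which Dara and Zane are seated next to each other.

1440

Glue Dara and Zane into a block (2 internal orders). Seating 7 units around a circle gives (6)! arrangements.
So 2 × (6)! = 2 × 720 = 1440.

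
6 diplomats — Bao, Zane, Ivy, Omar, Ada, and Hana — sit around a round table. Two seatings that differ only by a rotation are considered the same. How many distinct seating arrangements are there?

120

Seat Bao anywhere (absorbing the rotational symmetry), then permute the other 5: (5)! = 120.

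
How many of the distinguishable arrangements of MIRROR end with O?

Fix O in the last position and arrange the remaining 5 letters.
Those 5 letters have R appearing 3 times, giving (5)!/(3!) = 20.

20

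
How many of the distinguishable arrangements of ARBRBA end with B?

Fix B in the last position and arrange the remaining 5 letters.
Those 5 letters have A appearing twice and R appearing twice, giving (5)!/(2!·2!) = 30.

30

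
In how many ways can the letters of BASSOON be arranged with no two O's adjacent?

900

Total arrangements of BASSOON: 7!/(2!·2!) = 1260.
If the two O's are adjacent, glue them into one block, leaving 6 items to arrange: (6)!/(2!) = 360 ways.
Subtracting, 1260 − 360 = 900 arrangements keep the O's apart.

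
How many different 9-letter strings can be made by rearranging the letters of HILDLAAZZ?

The 9 letters of HILDLAAZZ have repeats: A appearing twice, L appearing twice, and Z appearing twice.
The number of distinct arrangements is 9!/(2!·2!·2!) = 362880/8 = 45360.

45360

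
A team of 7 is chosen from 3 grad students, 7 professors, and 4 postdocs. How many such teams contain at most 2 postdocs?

Split by how many postdocs are chosen (0 through 2).
Sum: C(4,0)·C(10,7) + C(4,1)·C(10,6) + C(4,2)·C(10,5) = 120 + 840 + 1512 = 2472.

2472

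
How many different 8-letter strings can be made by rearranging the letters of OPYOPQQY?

OPYOPQQY has 8 letters with O appearing twice, P appearing twice, Q appearing twice, and Y appearing twice.
So there are 8! / (2!·2!·2!·2!) = 2520 distinguishable arrangements.

2520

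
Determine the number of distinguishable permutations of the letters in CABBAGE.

1260

The 7 letters of CABBAGE have repeats: A appearing twice and B appearing twice.
So there are 7! / (2!·2!) = 1260 distinguishable arrangements.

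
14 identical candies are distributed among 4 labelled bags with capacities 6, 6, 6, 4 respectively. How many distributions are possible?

Without the upper bounds there are C(17,3) = 680 ways to split 14 among 4 bags.
Subtract solutions that violate a single cap (substitute x_i' = x_i − (cap_i+1)): x_1 ≥ 7 gives C(10,3) = 120; x_2 ≥ 7 gives C(10,3) = 120; x_3 ≥ 7 gives C(10,3) = 120; x_4 ≥ 5 gives C(12,3) = 220. Together 580.
Add back pairs where two caps are both exceeded: 1 + 1 + 10 + 1 + 10 + 10 = 33.
By inclusion–exclusion the count is 680 − 580 + 33 = 133.

133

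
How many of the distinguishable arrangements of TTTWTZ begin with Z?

With the first slot taken by Z, it remains to arrange the other 5 letters (TTTWT).
Those 5 letters have T appearing 4 times, giving (5)!/(4!) = 5.

5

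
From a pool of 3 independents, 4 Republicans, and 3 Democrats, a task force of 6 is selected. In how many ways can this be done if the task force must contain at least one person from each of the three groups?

195

Total 6-person selections from all 10: C(10,6) = 210.
Selections missing a whole group: no independents → C(7,6) = 7; no Republicans → C(6,6) = 1; no Democrats → C(7,6) = 7.
Add back selections omitting two groups (i.e. drawn from a single group): C(3,6) + C(4,6) + C(3,6) = 0.
By inclusion–exclusion: 210 − 15 + 0 = 195.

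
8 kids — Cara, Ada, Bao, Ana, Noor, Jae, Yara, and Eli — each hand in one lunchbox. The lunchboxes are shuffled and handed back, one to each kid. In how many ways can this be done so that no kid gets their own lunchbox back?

Let Aᵢ be the assignments in which kid i gets their own lunchbox. We want the size of the complement of A₁∪…∪A_8.
By inclusion–exclusion this is Σ_{j=0}^{8} (−1)^j C(8,j)·(8−j)!.
Computing: 40320 − 40320 + 20160 − 6720 + 1680 − 336 + 56 − 8 + 1 = 14833.

14833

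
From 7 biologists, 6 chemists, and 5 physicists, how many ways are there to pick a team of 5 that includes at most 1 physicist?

4862

Split by how many physicists are chosen (0 through 1).
Sum: C(5,0)·C(13,5) + C(5,1)·C(13,4) = 1287 + 3575 = 4862.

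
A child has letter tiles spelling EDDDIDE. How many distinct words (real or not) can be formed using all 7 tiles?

EDDDIDE has 7 letters with D appearing 4 times and E appearing twice.
The number of distinct arrangements is 7!/(4!·2!) = 5040/48 = 105.

105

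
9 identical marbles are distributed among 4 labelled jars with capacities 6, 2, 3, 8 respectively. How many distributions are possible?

79

Without the upper bounds there are C(12,3) = 220 ways to split 9 among 4 jars.
Subtract solutions that violate a single cap (substitute x_i' = x_i − (cap_i+1)): x_1 ≥ 7 gives C(5,3) = 10; x_2 ≥ 3 gives C(9,3) = 84; x_3 ≥ 4 gives C(8,3) = 56; x_4 ≥ 9 gives C(3,3) = 1. Together 151.
Add back pairs where two caps are both exceeded: 0 + 0 + 0 + 10 + 0 + 0 = 10.
By inclusion–exclusion the count is 220 − 151 + 10 = 79.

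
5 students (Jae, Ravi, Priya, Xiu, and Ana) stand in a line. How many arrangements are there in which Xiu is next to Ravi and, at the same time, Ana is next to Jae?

Treat {Xiu,Ravi} as one block (2 orders) and {Ana,Jae} as another (2 orders).
That leaves 3 units to arrange: 2 × 2 × 3! = 4 × 6 = 24.

24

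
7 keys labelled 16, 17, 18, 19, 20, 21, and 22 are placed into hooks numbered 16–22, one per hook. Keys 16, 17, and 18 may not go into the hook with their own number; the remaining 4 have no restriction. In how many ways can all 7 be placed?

3216

Let Aᵢ (for i ∈ {16, 17, 18}) be the placements that put key i in its forbidden hook. Any j of these fix j positions, leaving (7−j)! ways to fill the rest, and there are C(3,j) ways to pick which j.
By inclusion–exclusion, the number of valid placements is Σ_{j=0}^{3} (−1)^j C(3,j)·(7−j)!.
Computing: 5040 − 2160 + 360 − 24 = 3216.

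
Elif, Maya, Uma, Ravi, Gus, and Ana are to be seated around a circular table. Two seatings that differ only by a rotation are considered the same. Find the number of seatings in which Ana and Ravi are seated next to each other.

48

Treat {Ana, Ravi} as one unit (2 internal orders) and seat the resulting 5 units around the table: (4)! circular arrangements.
So 2 × (4)! = 2 × 24 = 48.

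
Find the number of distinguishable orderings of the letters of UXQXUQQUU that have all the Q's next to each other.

105

Treat the 3 copies of Q as a single block. The multiset to arrange is then {QQQ, U, U, U, U, X, X}, 7 items in all.
That gives (7)!/(4!·2!) = 105 arrangements.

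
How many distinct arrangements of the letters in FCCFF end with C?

Fix C in the last position and arrange the remaining 4 letters.
Those 4 letters have F appearing 3 times, giving (4)!/(3!) = 4.

4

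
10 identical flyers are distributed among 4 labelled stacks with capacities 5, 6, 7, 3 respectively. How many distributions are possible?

By stars and bars, unrestricted non-negative solutions to x_1+…+x_4 = 10 number C(10+3,3) = 286.
Subtract solutions that violate a single cap (substitute x_i' = x_i − (cap_i+1)): x_1 ≥ 6 gives C(7,3) = 35; x_2 ≥ 7 gives C(6,3) = 20; x_3 ≥ 8 gives C(5,3) = 10; x_4 ≥ 4 gives C(9,3) = 84. Together 149.
Add back pairs where two caps are both exceeded: 0 + 0 + 1 + 0 + 0 + 0 = 1.
By inclusion–exclusion the count is 286 − 149 + 1 = 138.

138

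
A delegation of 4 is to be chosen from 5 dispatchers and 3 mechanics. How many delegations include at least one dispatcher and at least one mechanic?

Unrestricted: C(8,4) = 70 ways to pick any 4 of the 8.
Selections missing a whole group: no dispatchers → C(3,4) = 0; no mechanics → C(5,4) = 5.
Both groups omitted at once is impossible, so 70 − 5 = 65.

65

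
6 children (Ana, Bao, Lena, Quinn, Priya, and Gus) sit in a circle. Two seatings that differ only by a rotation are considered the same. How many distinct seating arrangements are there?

120

Seat Ana anywhere (absorbing the rotational symmetry), then permute the other 5: (5)! = 120.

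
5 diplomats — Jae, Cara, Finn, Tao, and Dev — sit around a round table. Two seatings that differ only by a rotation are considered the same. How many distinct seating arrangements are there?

Seat Jae anywhere (absorbing the rotational symmetry), then permute the other 4: (4)! = 24.

24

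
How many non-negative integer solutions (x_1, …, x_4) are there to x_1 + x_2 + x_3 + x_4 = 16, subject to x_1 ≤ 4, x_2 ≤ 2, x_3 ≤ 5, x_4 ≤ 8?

By stars and bars, unrestricted non-negative solutions to x_1+…+x_4 = 16 number C(16+3,3) = 969.
Subtract solutions that violate a single cap (substitute x_i' = x_i − (cap_i+1)): x_1 ≥ 5 gives C(14,3) = 364; x_2 ≥ 3 gives C(16,3) = 560; x_3 ≥ 6 gives C(13,3) = 286; x_4 ≥ 9 gives C(10,3) = 120. Together 1330.
Add back pairs where two caps are both exceeded: 165 + 56 + 10 + 120 + 35 + 4 = 390.
Subtract triples: 10 + 0 + 0 + 0 = 10.
By inclusion–exclusion the count is 969 − 1330 + 390 − 10 = 19.

19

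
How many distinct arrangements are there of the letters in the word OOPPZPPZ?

The 8 letters of OOPPZPPZ have repeats: O appearing twice, P appearing 4 times, and Z appearing twice.
The number of distinct arrangements is 8!/(4!·2!·2!) = 40320/96 = 420.

420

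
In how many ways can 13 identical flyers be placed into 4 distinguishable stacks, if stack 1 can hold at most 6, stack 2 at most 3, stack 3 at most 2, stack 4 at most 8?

Ignoring the caps, the number of non-negative solutions to x_1+…+x_4 = 13 is C(16,3) = 560.
Subtract solutions that violate a single cap (substitute x_i' = x_i − (cap_i+1)): x_1 ≥ 7 gives C(9,3) = 84; x_2 ≥ 4 gives C(12,3) = 220; x_3 ≥ 3 gives C(13,3) = 286; x_4 ≥ 9 gives C(7,3) = 35. Together 625.
Add back pairs where two caps are both exceeded: 10 + 20 + 0 + 84 + 1 + 4 = 119.
By inclusion–exclusion the count is 560 − 625 + 119 = 54.

54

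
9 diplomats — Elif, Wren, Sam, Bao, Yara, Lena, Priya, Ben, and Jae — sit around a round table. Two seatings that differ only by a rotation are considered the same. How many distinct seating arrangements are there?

40320

Seat Elif anywhere (absorbing the rotational symmetry), then permute the other 8: (8)! = 40320.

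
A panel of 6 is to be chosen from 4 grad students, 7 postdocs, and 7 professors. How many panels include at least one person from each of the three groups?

14651

Total 6-person selections from all 18: C(18,6) = 18564.
Selections missing a whole group: no grad students → C(14,6) = 3003; no postdocs → C(11,6) = 462; no professors → C(11,6) = 462.
Add back selections omitting two groups (i.e. drawn from a single group): C(4,6) + C(7,6) + C(7,6) = 14.
By inclusion–exclusion: 18564 − 3927 + 14 = 14651.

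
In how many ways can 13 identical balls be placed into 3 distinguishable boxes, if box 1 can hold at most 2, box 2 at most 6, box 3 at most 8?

Ignoring the caps, the number of non-negative solutions to x_1+…+x_3 = 13 is C(15,2) = 105.
Subtract solutions that violate a single cap (substitute x_i' = x_i − (cap_i+1)): x_1 ≥ 3 gives C(12,2) = 66; x_2 ≥ 7 gives C(8,2) = 28; x_3 ≥ 9 gives C(6,2) = 15. Together 109.
Add back pairs where two caps are both exceeded: 10 + 3 + 0 = 13.
By inclusion–exclusion the count is 105 − 109 + 13 = 9.

9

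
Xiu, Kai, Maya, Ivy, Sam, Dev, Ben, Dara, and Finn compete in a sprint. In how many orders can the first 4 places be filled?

There are 9 choices for 1st place, 8 for 2nd, and so on down to 6 for position 4.
That gives 9 × 8 × 7 × 6 = 3024.

3024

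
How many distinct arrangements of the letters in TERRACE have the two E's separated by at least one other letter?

There are 7!/(2!·2!) = 1260 arrangements of TERRACE in total.
Arrangements with the E's together: treat EE as one letter, giving (6)!/(2!) = 360.
Hence 1260 − 360 = 900.

900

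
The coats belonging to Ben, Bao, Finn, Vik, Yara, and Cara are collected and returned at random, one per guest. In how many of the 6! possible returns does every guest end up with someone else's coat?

Count assignments avoiding every fixed point. For any j of the 6 guests fixed to their own coat, the other 6−j can be arranged in (6−j)! ways.
By inclusion–exclusion this is Σ_{j=0}^{6} (−1)^j C(6,j)·(6−j)!.
Computing: 720 − 720 + 360 − 120 + 30 − 6 + 1 = 265.

265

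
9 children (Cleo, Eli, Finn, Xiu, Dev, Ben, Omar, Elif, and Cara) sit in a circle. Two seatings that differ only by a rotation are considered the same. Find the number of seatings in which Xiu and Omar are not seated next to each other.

Without the restriction there are (8)! = 40320 seatings.
Seatings with Xiu beside Omar: treat them as a block with 2 internal orders, giving 2 × (7)! = 10080.
Subtracting, 40320 − 10080 = 30240.

30240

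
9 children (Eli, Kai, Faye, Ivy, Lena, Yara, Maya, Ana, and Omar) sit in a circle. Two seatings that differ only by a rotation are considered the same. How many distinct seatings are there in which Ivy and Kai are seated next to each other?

10080

Treat {Ivy, Kai} as one unit (2 internal orders) and seat the resulting 8 units around the table: (7)! circular arrangements.
So 2 × (7)! = 2 × 5040 = 10080.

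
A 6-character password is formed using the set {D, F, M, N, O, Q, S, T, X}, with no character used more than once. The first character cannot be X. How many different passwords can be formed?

53760

The first character has 9−1 = 8 choices (anything except X).
The remaining 5 characters are filled from the other 8 symbols without repetition: 8 × 7 × 6 × 5 × 4 = 6720.
Total: 8 × 6720 = 53760.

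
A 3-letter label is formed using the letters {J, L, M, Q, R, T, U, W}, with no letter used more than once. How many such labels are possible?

With no repetition, fill the 3 letters in order: 8 choices, then 7, down to 6.
That product is 8 × 7 × 6 = 336.

336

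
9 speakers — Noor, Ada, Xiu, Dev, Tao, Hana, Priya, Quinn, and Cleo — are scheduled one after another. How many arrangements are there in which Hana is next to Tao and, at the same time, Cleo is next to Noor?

20160

Treat {Hana,Tao} as one block (2 orders) and {Cleo,Noor} as another (2 orders).
That leaves 7 units to arrange: 2 × 2 × 7! = 4 × 5040 = 20160.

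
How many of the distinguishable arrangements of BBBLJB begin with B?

20

With the first slot taken by B, it remains to arrange the other 5 letters (BBLJB).
Those 5 letters have B appearing 3 times, giving (5)!/(3!) = 20.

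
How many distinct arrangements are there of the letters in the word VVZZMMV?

VVZZMMV has 7 letters with M appearing twice, V appearing 3 times, and Z appearing twice.
Dividing 7! = 5040 by 3!·2!·2! = 24 for the repeated letters gives 210.

210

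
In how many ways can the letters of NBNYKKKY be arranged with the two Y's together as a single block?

420

Treat the 2 copies of Y as a single block. The multiset to arrange is then {YY, B, K, K, K, N, N}, 7 items in all.
That gives (7)!/(3!·2!) = 420 arrangements.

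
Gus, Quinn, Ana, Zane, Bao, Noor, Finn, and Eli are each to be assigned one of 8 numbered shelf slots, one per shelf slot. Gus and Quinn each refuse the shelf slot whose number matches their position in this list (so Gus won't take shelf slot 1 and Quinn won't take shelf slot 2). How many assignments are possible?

30960

Let Aᵢ (for i ∈ {1, 2}) be the placements that put person i in their forbidden shelf slot. Any j of these fix j positions, leaving (8−j)! ways to fill the rest, and there are C(2,j) ways to pick which j.
By inclusion–exclusion, the number of valid placements is Σ_{j=0}^{2} (−1)^j C(2,j)·(8−j)!.
Computing: 40320 − 10080 + 720 = 30960.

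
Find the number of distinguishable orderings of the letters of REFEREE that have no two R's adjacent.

75

Total arrangements of REFEREE: 7!/(4!·2!) = 105.
Arrangements with the R's together: treat RR as one letter, giving (6)!/(4!) = 30.
Hence 105 − 30 = 75.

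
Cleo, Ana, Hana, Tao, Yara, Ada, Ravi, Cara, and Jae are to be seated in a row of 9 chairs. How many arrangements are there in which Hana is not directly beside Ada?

Of the 9! = 362880 arrangements, those with Hana and Ada adjacent number 2 × 8! = 80640 (treat the pair as a block with 2 internal orders).
Complementary counting: 362880 − 80640 = 282240.

282240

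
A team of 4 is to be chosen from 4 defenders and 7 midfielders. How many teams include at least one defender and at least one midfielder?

Unrestricted: C(11,4) = 330 ways to pick any 4 of the 11.
Subtract selections that omit an entire group: no defenders → C(7,4) = 35; no midfielders → C(4,4) = 1.
Both groups omitted at once is impossible, so 330 − 36 = 294.

294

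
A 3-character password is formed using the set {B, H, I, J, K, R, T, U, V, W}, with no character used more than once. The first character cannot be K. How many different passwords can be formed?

The first character has 10−1 = 9 choices (anything except K).
The remaining 2 characters are filled from the other 9 symbols without repetition: 9 × 8 = 72.
Total: 9 × 72 = 648.

648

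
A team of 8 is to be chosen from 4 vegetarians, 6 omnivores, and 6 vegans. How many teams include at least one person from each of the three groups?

With no constraint there are C(16,8) = 12870 possible selections.
Subtract selections that omit an entire group: no vegetarians → C(12,8) = 495; no omnivores → C(10,8) = 45; no vegans → C(10,8) = 45.
Add back selections omitting two groups (i.e. drawn from a single group): C(4,8) + C(6,8) + C(6,8) = 0.
By inclusion–exclusion: 12870 − 585 + 0 = 12285.

12285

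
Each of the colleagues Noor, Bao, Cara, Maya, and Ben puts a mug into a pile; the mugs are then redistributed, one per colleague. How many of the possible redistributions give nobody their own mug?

Let Aᵢ be the assignments in which colleague i gets their own mug. We want the size of the complement of A₁∪…∪A_5.
By inclusion–exclusion this is Σ_{j=0}^{5} (−1)^j C(5,j)·(5−j)!.
Computing: 120 − 120 + 60 − 20 + 5 − 1 = 44.

44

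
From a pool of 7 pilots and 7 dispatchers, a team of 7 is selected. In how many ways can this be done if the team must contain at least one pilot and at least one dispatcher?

Total 7-person selections from all 14: C(14,7) = 3432.
Subtract selections that omit an entire group: no pilots → C(7,7) = 1; no dispatchers → C(7,7) = 1.
Both groups omitted at once is impossible, so 3432 − 2 = 3430.

3430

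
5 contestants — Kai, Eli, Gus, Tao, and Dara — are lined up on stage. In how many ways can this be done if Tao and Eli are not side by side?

72

Of the 5! = 120 arrangements, those with Tao and Eli adjacent number 2 × 4! = 48 (treat the pair as a block with 2 internal orders).
Complementary counting: 120 − 48 = 72.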